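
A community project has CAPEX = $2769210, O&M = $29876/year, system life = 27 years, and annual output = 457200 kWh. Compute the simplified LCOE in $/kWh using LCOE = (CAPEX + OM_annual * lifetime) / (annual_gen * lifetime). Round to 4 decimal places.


Total cost = CAPEX + OM * lifetime = 2769210 + 29876 * 27 = 2769210 + 806652 = 3575862
Total generation = annual * lifetime = 457200 * 27 = 12344400 kWh
LCOE = 3575862 / 12344400
LCOE = 0.2897 $/kWh

0.2897


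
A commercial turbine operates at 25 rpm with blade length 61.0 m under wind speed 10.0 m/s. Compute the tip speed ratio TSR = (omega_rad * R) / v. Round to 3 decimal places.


Convert rotational speed to rad/s:
  omega = 25 * 2 * pi / 60 = 2.618 rad/s
Compute tip speed:
  v_tip = omega * R = 2.618 * 61.0 = 159.698 m/s
Tip speed ratio:
  TSR = v_tip / v_wind = 159.698 / 10.0 = 15.970

15.970


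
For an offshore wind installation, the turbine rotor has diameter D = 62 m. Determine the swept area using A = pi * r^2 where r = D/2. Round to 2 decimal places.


Compute the rotor radius:
  r = D / 2 = 62 / 2 = 31.0 m
Calculate swept area:
  A = pi * r^2 = pi * 31.0^2
  A = 3019.07 m^2

3019.07


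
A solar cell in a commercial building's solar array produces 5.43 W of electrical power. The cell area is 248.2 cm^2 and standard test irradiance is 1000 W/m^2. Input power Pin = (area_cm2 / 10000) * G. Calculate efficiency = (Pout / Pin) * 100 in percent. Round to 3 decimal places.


First compute the input power:
  Pin = area_cm2 / 10000 * G = 248.2 / 10000 * 1000 = 24.82 W
Then compute efficiency:
  Efficiency = (Pout / Pin) * 100 = (5.43 / 24.82) * 100
  Efficiency = 21.878%

21.878


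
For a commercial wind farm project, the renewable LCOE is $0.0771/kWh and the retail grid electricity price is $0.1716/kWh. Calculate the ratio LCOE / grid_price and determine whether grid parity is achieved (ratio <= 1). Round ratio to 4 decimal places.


Compare LCOE to grid price:
  LCOE = $0.0771/kWh, Grid price = $0.1716/kWh
  Ratio = LCOE / grid_price = 0.0771 / 0.1716 = 0.4493
  Grid parity achieved (ratio <= 1)? yes

0.4493


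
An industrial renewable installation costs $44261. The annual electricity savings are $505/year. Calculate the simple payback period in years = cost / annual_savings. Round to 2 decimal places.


Simple payback period = initial cost / annual savings
Payback = 44261 / 505
Payback = 87.65 years

87.65


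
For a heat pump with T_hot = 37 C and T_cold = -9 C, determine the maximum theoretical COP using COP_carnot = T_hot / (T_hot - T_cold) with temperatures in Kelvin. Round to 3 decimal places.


Convert to Kelvin:
  T_hot = 37 + 273.15 = 310.15 K
  T_cold = -9 + 273.15 = 264.15 K
Apply Carnot COP formula:
  COP = T_hot_K / (T_hot_K - T_cold_K) = 310.15 / 46.0
  COP = 6.742

6.742


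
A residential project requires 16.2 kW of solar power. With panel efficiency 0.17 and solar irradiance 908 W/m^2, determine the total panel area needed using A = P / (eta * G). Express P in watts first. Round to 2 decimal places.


Convert target power to watts: P = 16.2 * 1000 = 16200.0 W
Compute denominator: eta * G = 0.17 * 908 = 154.36
Required area A = P / (eta * G) = 16200.0 / 154.36
A = 104.95 m^2

104.95


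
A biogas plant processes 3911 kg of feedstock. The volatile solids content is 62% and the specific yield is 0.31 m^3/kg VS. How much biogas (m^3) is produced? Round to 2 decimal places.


Compute volatile solids:
  VS = mass * VS_fraction = 3911 * 0.62 = 2424.82 kg
Calculate biogas volume:
  Biogas = VS * specific_yield = 2424.82 * 0.31
  Biogas = 751.69 m^3

751.69


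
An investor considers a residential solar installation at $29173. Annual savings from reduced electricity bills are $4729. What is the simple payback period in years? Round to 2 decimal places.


Simple payback period = initial cost / annual savings
Payback = 29173 / 4729
Payback = 6.17 years

6.17


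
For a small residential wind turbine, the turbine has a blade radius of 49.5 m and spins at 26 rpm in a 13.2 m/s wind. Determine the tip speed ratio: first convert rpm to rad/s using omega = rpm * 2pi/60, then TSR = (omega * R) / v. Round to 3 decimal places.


Convert rotational speed to rad/s:
  omega = 26 * 2 * pi / 60 = 2.7227 rad/s
Compute tip speed:
  v_tip = omega * R = 2.7227 * 49.5 = 134.774 m/s
Tip speed ratio:
  TSR = v_tip / v_wind = 134.774 / 13.2 = 10.210

10.210


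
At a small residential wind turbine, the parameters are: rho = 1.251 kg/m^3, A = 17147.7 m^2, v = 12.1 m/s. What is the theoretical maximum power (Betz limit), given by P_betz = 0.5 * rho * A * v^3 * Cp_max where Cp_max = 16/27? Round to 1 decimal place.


The Betz coefficient Cp_max = 16/27 = 0.5926
v^3 = 12.1^3 = 1771.561
P_betz = 0.5 * rho * A * v^3 * Cp_max
P_betz = 0.5 * 1.251 * 17147.7 * 1771.561 * 0.5926
P_betz = 11260184.9 W

11260184.9


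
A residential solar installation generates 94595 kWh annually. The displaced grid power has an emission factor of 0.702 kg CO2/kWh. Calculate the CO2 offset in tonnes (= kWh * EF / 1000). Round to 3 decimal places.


CO2 offset in kg = generation * emission_factor
CO2 offset = 94595 * 0.702 = 66405.69 kg
Convert to tonnes:
  CO2 offset = 66405.69 / 1000 = 66.406 tonnes

66.406


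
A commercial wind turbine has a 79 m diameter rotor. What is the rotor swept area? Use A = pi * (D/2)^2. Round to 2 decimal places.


Compute the rotor radius:
  r = D / 2 = 79 / 2 = 39.5 m
Calculate swept area:
  A = pi * r^2 = pi * 39.5^2
  A = 4901.67 m^2

4901.67


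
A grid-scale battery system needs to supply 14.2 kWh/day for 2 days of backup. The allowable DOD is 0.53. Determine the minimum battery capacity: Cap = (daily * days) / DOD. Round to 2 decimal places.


Total energy needed = daily * days = 14.2 * 2 = 28.4 kWh
Account for depth of discharge:
  Cap = total_energy / DOD = 28.4 / 0.53
  Cap = 53.58 kWh

53.58


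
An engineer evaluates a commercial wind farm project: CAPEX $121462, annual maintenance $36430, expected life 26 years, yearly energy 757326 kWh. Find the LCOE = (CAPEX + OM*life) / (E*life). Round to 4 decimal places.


Total cost = CAPEX + OM * lifetime = 121462 + 36430 * 26 = 121462 + 947180 = 1068642
Total generation = annual * lifetime = 757326 * 26 = 19690476 kWh
LCOE = 1068642 / 19690476
LCOE = 0.0543 $/kWh

0.0543


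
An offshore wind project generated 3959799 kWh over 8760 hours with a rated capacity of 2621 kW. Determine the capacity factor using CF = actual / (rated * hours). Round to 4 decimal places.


Capacity factor = actual output / maximum possible output
Maximum possible = rated * hours = 2621 * 8760 = 22959960 kWh
CF = 3959799 / 22959960
CF = 0.1725

0.1725


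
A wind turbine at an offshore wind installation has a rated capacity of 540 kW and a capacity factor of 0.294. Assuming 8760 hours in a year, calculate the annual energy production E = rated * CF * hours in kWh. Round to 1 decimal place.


Annual energy = rated_kW * capacity_factor * hours_per_year
Given: P_rated = 540 kW, CF = 0.294, hours = 8760
E = 540 * 0.294 * 8760
E = 1390737.6 kWh

1390737.6


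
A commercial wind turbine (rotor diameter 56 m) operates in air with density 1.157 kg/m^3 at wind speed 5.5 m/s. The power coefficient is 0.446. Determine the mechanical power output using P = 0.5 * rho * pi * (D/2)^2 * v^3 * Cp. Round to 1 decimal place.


Step 1 -- Compute swept area:
  A = pi * (D/2)^2 = pi * (56/2)^2 = 2463.01 m^2
Step 2 -- Apply wind power equation:
  P = 0.5 * rho * A * v^3 * Cp
  v^3 = 5.5^3 = 166.375
  P = 0.5 * 1.157 * 2463.01 * 166.375 * 0.446
  P = 105728.5 W

105728.5


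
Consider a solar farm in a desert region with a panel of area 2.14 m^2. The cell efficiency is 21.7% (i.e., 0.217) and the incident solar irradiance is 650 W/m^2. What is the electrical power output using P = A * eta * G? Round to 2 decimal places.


Use the solar power formula P = A * eta * G.
Given: A = 2.14 m^2, eta = 0.217, G = 650 W/m^2
P = 2.14 * 0.217 * 650
P = 301.85 W

301.85


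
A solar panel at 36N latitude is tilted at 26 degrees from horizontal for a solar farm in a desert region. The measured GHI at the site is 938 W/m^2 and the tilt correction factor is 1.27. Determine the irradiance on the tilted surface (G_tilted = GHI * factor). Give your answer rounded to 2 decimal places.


Identify the given values:
  GHI = 938 W/m^2, tilt correction factor = 1.27
Apply the formula G_tilted = GHI * factor:
  G_tilted = 938 * 1.27
  G_tilted = 1191.26 W/m^2

1191.26


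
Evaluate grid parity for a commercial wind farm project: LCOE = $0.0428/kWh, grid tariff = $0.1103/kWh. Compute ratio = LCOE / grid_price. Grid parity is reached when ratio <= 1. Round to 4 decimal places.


Compare LCOE to grid price:
  LCOE = $0.0428/kWh, Grid price = $0.1103/kWh
  Ratio = LCOE / grid_price = 0.0428 / 0.1103 = 0.3880
  Grid parity achieved (ratio <= 1)? yes

0.3880


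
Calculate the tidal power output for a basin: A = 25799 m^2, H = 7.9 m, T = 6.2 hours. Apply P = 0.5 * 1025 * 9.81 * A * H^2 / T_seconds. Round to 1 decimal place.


Convert period to seconds: T = 6.2 * 3600 = 22320.0 s
H^2 = 7.9^2 = 62.41
P = 0.5 * rho * g * A * H^2 / T
P = 0.5 * 1025 * 9.81 * 25799 * 62.41 / 22320.0
P = 362681.8 W

362681.8


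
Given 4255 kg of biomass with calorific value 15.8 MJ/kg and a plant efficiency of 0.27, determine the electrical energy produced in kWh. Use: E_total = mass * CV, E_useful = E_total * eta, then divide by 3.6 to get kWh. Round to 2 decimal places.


Total energy = mass * CV = 4255 * 15.8 = 67229.0 MJ
Useful energy = total * eta = 67229.0 * 0.27 = 18151.83 MJ
Convert to kWh: 18151.83 / 3.6
Useful energy = 5042.18 kWh

5042.18


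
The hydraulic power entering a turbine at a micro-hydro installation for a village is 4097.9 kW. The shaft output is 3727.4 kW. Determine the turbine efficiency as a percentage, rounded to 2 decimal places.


Turbine efficiency = (output power / input power) * 100
eta = (3727.4 / 4097.9) * 100
eta = 90.96%

90.96


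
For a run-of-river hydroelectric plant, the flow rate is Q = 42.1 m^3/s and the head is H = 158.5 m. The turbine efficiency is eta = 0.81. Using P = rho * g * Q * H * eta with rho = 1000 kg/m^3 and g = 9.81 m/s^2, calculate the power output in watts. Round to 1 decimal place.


Apply the hydropower formula P = rho * g * Q * H * eta
rho * g = 1000 * 9.81 = 9810.0
P = 9810.0 * 42.1 * 158.5 * 0.81
P = 53023133.4 W

53023133.4


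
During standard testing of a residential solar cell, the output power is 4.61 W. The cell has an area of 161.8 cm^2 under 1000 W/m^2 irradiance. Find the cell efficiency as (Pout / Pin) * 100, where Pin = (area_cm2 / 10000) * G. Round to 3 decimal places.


First compute the input power:
  Pin = area_cm2 / 10000 * G = 161.8 / 10000 * 1000 = 16.18 W
Then compute efficiency:
  Efficiency = (Pout / Pin) * 100 = (4.61 / 16.18) * 100
  Efficiency = 28.492%

28.492


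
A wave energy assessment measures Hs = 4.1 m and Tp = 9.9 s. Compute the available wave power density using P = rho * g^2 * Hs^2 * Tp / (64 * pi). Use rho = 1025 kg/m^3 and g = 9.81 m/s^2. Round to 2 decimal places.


Apply wave power formula:
  g^2 = 9.81^2 = 96.2361
  Hs^2 = 4.1^2 = 16.81
  Numerator = rho * g^2 * Hs^2 * Tp = 1025 * 96.2361 * 16.81 * 9.9 = 16415903.41
  Denominator = 64 * pi = 201.0619
  P = 16415903.41 / 201.0619 = 81646.01 W/m

81646.01


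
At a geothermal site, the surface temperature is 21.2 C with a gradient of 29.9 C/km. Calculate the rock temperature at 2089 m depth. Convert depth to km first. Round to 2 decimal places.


Convert depth to km: 2089 / 1000 = 2.089 km
Temperature increase = gradient * depth_km = 29.9 * 2.089 = 62.46 C
Temperature at depth = T_surface + delta_T = 21.2 + 62.46
T = 83.66 C

83.66


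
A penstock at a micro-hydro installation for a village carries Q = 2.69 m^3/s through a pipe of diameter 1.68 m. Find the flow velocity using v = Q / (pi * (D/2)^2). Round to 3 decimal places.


Compute pipe cross-sectional area:
  A = pi * (D/2)^2 = pi * (1.68/2)^2 = 2.2167 m^2
Calculate velocity:
  v = Q / A = 2.69 / 2.2167
  v = 1.214 m/s

1.214


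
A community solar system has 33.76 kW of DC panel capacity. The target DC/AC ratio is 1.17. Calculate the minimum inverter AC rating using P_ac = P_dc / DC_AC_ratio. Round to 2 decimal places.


The inverter AC capacity is determined by the DC/AC ratio.
Given: P_dc = 33.76 kW, DC/AC ratio = 1.17
P_ac = P_dc / ratio = 33.76 / 1.17
P_ac = 28.85 kW

28.85


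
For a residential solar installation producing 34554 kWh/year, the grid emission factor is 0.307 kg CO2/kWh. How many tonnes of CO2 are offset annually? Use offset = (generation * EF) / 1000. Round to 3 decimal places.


CO2 offset in kg = generation * emission_factor
CO2 offset = 34554 * 0.307 = 10608.08 kg
Convert to tonnes:
  CO2 offset = 10608.08 / 1000 = 10.608 tonnes

10.608


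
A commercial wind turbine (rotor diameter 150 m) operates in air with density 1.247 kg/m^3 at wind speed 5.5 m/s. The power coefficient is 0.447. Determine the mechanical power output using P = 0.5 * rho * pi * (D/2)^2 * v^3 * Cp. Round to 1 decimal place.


Step 1 -- Compute swept area:
  A = pi * (D/2)^2 = pi * (150/2)^2 = 17671.46 m^2
Step 2 -- Apply wind power equation:
  P = 0.5 * rho * A * v^3 * Cp
  v^3 = 5.5^3 = 166.375
  P = 0.5 * 1.247 * 17671.46 * 166.375 * 0.447
  P = 819416.0 W

819416.0


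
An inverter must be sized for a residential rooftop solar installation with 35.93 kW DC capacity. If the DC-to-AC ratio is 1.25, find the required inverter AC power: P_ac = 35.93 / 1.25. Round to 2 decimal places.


The inverter AC capacity is determined by the DC/AC ratio.
Given: P_dc = 35.93 kW, DC/AC ratio = 1.25
P_ac = P_dc / ratio = 35.93 / 1.25
P_ac = 28.74 kW

28.74


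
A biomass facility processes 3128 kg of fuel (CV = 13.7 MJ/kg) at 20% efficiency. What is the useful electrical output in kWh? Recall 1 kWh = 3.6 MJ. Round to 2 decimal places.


Total energy = mass * CV = 3128 * 13.7 = 42853.6 MJ
Useful energy = total * eta = 42853.6 * 0.2 = 8570.72 MJ
Convert to kWh: 8570.72 / 3.6
Useful energy = 2380.76 kWh

2380.76


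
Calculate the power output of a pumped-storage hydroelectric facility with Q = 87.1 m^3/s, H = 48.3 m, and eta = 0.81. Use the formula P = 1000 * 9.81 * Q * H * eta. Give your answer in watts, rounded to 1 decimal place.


Apply the hydropower formula P = rho * g * Q * H * eta
rho * g = 1000 * 9.81 = 9810.0
P = 9810.0 * 87.1 * 48.3 * 0.81
P = 33428686.5 W

33428686.5


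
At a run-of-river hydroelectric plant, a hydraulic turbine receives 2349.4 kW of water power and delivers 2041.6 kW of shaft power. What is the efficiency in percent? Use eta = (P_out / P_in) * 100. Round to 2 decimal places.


Turbine efficiency = (output power / input power) * 100
eta = (2041.6 / 2349.4) * 100
eta = 86.90%

86.90


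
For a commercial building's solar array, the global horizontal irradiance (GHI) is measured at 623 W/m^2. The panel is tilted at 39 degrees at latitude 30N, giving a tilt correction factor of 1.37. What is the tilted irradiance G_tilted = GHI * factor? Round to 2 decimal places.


Identify the given values:
  GHI = 623 W/m^2, tilt correction factor = 1.37
Apply the formula G_tilted = GHI * factor:
  G_tilted = 623 * 1.37
  G_tilted = 853.51 W/m^2

853.51


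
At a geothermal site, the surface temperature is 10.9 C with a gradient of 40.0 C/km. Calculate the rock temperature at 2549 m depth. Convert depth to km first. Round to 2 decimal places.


Convert depth to km: 2549 / 1000 = 2.549 km
Temperature increase = gradient * depth_km = 40.0 * 2.549 = 101.96 C
Temperature at depth = T_surface + delta_T = 10.9 + 101.96
T = 112.86 C

112.86


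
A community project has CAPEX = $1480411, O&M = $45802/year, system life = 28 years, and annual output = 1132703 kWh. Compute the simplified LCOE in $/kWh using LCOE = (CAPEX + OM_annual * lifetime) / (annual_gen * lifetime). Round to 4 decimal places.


Total cost = CAPEX + OM * lifetime = 1480411 + 45802 * 28 = 1480411 + 1282456 = 2762867
Total generation = annual * lifetime = 1132703 * 28 = 31715684 kWh
LCOE = 2762867 / 31715684
LCOE = 0.0871 $/kWh

0.0871


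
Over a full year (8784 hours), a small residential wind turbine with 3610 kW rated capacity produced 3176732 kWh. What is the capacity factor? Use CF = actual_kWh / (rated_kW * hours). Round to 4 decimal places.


Capacity factor = actual output / maximum possible output
Maximum possible = rated * hours = 3610 * 8784 = 31710240 kWh
CF = 3176732 / 31710240
CF = 0.1002

0.1002


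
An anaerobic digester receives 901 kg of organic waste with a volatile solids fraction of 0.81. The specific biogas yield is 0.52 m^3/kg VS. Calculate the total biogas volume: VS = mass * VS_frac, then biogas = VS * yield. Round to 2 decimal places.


Compute volatile solids:
  VS = mass * VS_fraction = 901 * 0.81 = 729.81 kg
Calculate biogas volume:
  Biogas = VS * specific_yield = 729.81 * 0.52
  Biogas = 379.50 m^3

379.50


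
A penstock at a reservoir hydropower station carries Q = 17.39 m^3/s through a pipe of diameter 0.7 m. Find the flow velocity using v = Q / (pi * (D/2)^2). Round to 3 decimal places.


Compute pipe cross-sectional area:
  A = pi * (D/2)^2 = pi * (0.7/2)^2 = 0.3848 m^2
Calculate velocity:
  v = Q / A = 17.39 / 0.3848
  v = 45.187 m/s

45.187


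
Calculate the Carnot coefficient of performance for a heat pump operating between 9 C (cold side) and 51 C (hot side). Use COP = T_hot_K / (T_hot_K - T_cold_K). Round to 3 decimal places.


Convert to Kelvin:
  T_hot = 51 + 273.15 = 324.15 K
  T_cold = 9 + 273.15 = 282.15 K
Apply Carnot COP formula:
  COP = T_hot_K / (T_hot_K - T_cold_K) = 324.15 / 42.0
  COP = 7.718

7.718


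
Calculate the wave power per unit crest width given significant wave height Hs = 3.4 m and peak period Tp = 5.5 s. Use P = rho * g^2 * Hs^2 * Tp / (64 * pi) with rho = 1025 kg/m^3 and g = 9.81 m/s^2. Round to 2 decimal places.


Apply wave power formula:
  g^2 = 9.81^2 = 96.2361
  Hs^2 = 3.4^2 = 11.56
  Numerator = rho * g^2 * Hs^2 * Tp = 1025 * 96.2361 * 11.56 * 5.5 = 6271658.52
  Denominator = 64 * pi = 201.0619
  P = 6271658.52 / 201.0619 = 31192.67 W/m

31192.67


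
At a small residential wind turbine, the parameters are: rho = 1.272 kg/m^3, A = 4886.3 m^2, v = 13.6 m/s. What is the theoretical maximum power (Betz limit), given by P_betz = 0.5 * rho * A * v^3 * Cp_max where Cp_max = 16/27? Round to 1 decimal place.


The Betz coefficient Cp_max = 16/27 = 0.5926
v^3 = 13.6^3 = 2515.456
P_betz = 0.5 * rho * A * v^3 * Cp_max
P_betz = 0.5 * 1.272 * 4886.3 * 2515.456 * 0.5926
P_betz = 4632444.1 W

4632444.1


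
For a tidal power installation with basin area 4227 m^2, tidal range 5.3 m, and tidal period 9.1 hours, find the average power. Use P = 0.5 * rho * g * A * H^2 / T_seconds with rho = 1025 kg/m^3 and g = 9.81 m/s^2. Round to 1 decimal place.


Convert period to seconds: T = 9.1 * 3600 = 32760.0 s
H^2 = 5.3^2 = 28.09
P = 0.5 * rho * g * A * H^2 / T
P = 0.5 * 1025 * 9.81 * 4227 * 28.09 / 32760.0
P = 18222.3 W

18222.3


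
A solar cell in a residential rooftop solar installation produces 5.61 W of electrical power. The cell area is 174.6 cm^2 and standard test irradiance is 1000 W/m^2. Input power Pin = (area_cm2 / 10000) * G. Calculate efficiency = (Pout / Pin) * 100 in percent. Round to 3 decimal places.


First compute the input power:
  Pin = area_cm2 / 10000 * G = 174.6 / 10000 * 1000 = 17.46 W
Then compute efficiency:
  Efficiency = (Pout / Pin) * 100 = (5.61 / 17.46) * 100
  Efficiency = 32.131%

32.131


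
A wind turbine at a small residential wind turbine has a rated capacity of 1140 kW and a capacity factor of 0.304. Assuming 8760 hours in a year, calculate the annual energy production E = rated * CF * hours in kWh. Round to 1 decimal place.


Annual energy = rated_kW * capacity_factor * hours_per_year
Given: P_rated = 1140 kW, CF = 0.304, hours = 8760
E = 1140 * 0.304 * 8760
E = 3035865.6 kWh

3035865.6


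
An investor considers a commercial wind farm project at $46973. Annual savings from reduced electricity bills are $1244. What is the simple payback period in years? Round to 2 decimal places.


Simple payback period = initial cost / annual savings
Payback = 46973 / 1244
Payback = 37.76 years

37.76


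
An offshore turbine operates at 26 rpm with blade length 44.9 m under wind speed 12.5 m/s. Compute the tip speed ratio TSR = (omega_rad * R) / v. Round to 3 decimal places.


Convert rotational speed to rad/s:
  omega = 26 * 2 * pi / 60 = 2.7227 rad/s
Compute tip speed:
  v_tip = omega * R = 2.7227 * 44.9 = 122.25 m/s
Tip speed ratio:
  TSR = v_tip / v_wind = 122.25 / 12.5 = 9.780

9.780


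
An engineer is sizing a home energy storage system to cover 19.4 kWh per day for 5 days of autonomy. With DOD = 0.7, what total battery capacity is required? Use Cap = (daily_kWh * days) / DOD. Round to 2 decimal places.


Total energy needed = daily * days = 19.4 * 5 = 97.0 kWh
Account for depth of discharge:
  Cap = total_energy / DOD = 97.0 / 0.7
  Cap = 138.57 kWh

138.57


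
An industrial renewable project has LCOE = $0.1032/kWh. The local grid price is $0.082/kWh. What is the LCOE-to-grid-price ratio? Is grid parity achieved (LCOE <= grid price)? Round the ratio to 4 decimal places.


Compare LCOE to grid price:
  LCOE = $0.1032/kWh, Grid price = $0.082/kWh
  Ratio = LCOE / grid_price = 0.1032 / 0.082 = 1.2585
  Grid parity achieved (ratio <= 1)? no

1.2585


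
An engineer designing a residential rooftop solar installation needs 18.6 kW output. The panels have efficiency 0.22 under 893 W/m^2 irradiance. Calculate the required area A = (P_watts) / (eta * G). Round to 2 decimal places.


Convert target power to watts: P = 18.6 * 1000 = 18600.0 W
Compute denominator: eta * G = 0.22 * 893 = 196.46
Required area A = P / (eta * G) = 18600.0 / 196.46
A = 94.68 m^2

94.68


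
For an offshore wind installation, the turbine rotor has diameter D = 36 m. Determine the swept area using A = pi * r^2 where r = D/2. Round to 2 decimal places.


Compute the rotor radius:
  r = D / 2 = 36 / 2 = 18.0 m
Calculate swept area:
  A = pi * r^2 = pi * 18.0^2
  A = 1017.88 m^2

1017.88


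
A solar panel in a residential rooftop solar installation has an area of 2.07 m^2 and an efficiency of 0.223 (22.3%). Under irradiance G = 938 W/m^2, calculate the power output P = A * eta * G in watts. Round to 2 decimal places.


Use the solar power formula P = A * eta * G.
Given: A = 2.07 m^2, eta = 0.223, G = 938 W/m^2
P = 2.07 * 0.223 * 938
P = 432.99 W

432.99


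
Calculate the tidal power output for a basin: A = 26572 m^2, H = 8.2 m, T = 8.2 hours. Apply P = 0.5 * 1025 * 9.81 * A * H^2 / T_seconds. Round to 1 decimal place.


Convert period to seconds: T = 8.2 * 3600 = 29520.0 s
H^2 = 8.2^2 = 67.24
P = 0.5 * rho * g * A * H^2 / T
P = 0.5 * 1025 * 9.81 * 26572 * 67.24 / 29520.0
P = 304297.6 W

304297.6


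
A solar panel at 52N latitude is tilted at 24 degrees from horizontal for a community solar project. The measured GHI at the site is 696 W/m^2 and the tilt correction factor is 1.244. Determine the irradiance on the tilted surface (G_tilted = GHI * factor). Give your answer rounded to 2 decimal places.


Identify the given values:
  GHI = 696 W/m^2, tilt correction factor = 1.244
Apply the formula G_tilted = GHI * factor:
  G_tilted = 696 * 1.244
  G_tilted = 865.82 W/m^2

865.82


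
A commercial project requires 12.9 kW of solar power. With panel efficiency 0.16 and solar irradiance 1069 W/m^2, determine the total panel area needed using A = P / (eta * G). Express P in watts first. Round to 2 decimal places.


Convert target power to watts: P = 12.9 * 1000 = 12900.0 W
Compute denominator: eta * G = 0.16 * 1069 = 171.04
Required area A = P / (eta * G) = 12900.0 / 171.04
A = 75.42 m^2

75.42


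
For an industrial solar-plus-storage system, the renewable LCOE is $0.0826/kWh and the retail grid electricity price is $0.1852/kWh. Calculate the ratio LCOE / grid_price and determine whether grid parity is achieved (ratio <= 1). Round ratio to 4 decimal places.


Compare LCOE to grid price:
  LCOE = $0.0826/kWh, Grid price = $0.1852/kWh
  Ratio = LCOE / grid_price = 0.0826 / 0.1852 = 0.4460
  Grid parity achieved (ratio <= 1)? yes

0.4460


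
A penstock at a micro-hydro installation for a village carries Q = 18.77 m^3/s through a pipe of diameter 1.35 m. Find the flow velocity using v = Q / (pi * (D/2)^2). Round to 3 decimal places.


Compute pipe cross-sectional area:
  A = pi * (D/2)^2 = pi * (1.35/2)^2 = 1.4314 m^2
Calculate velocity:
  v = Q / A = 18.77 / 1.4314
  v = 13.113 m/s

13.113


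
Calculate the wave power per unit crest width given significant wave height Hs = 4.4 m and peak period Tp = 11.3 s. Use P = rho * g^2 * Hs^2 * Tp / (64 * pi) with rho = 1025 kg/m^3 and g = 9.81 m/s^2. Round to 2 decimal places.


Apply wave power formula:
  g^2 = 9.81^2 = 96.2361
  Hs^2 = 4.4^2 = 19.36
  Numerator = rho * g^2 * Hs^2 * Tp = 1025 * 96.2361 * 19.36 * 11.3 = 21579713.6
  Denominator = 64 * pi = 201.0619
  P = 21579713.6 / 201.0619 = 107328.69 W/m

107328.69


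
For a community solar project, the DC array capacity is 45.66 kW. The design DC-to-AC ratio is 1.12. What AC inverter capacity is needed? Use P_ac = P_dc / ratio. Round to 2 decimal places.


The inverter AC capacity is determined by the DC/AC ratio.
Given: P_dc = 45.66 kW, DC/AC ratio = 1.12
P_ac = P_dc / ratio = 45.66 / 1.12
P_ac = 40.77 kW

40.77


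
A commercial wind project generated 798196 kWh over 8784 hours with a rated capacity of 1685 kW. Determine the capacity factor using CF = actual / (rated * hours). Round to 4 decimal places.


Capacity factor = actual output / maximum possible output
Maximum possible = rated * hours = 1685 * 8784 = 14801040 kWh
CF = 798196 / 14801040
CF = 0.0539

0.0539


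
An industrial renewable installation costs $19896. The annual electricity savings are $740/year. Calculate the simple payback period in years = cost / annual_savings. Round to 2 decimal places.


Simple payback period = initial cost / annual savings
Payback = 19896 / 740
Payback = 26.89 years

26.89


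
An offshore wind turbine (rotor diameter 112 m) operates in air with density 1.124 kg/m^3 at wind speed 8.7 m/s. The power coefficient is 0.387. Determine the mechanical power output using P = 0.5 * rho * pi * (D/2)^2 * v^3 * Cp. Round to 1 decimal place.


Step 1 -- Compute swept area:
  A = pi * (D/2)^2 = pi * (112/2)^2 = 9852.03 m^2
Step 2 -- Apply wind power equation:
  P = 0.5 * rho * A * v^3 * Cp
  v^3 = 8.7^3 = 658.503
  P = 0.5 * 1.124 * 9852.03 * 658.503 * 0.387
  P = 1411012.8 W

1411012.8


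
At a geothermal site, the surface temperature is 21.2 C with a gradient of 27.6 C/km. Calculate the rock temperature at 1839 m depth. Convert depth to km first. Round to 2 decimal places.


Convert depth to km: 1839 / 1000 = 1.839 km
Temperature increase = gradient * depth_km = 27.6 * 1.839 = 50.76 C
Temperature at depth = T_surface + delta_T = 21.2 + 50.76
T = 71.96 C

71.96


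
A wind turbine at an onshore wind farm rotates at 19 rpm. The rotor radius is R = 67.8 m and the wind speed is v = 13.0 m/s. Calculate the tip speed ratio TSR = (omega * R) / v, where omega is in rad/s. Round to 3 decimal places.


Convert rotational speed to rad/s:
  omega = 19 * 2 * pi / 60 = 1.9897 rad/s
Compute tip speed:
  v_tip = omega * R = 1.9897 * 67.8 = 134.9 m/s
Tip speed ratio:
  TSR = v_tip / v_wind = 134.9 / 13.0 = 10.377

10.377


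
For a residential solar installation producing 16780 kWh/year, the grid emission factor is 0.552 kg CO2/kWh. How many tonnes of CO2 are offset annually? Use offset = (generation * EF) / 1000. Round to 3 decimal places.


CO2 offset in kg = generation * emission_factor
CO2 offset = 16780 * 0.552 = 9262.56 kg
Convert to tonnes:
  CO2 offset = 9262.56 / 1000 = 9.263 tonnes

9.263


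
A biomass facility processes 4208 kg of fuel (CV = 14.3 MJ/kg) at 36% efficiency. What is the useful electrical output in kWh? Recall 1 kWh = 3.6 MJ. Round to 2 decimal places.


Total energy = mass * CV = 4208 * 14.3 = 60174.4 MJ
Useful energy = total * eta = 60174.4 * 0.36 = 21662.78 MJ
Convert to kWh: 21662.78 / 3.6
Useful energy = 6017.44 kWh

6017.44


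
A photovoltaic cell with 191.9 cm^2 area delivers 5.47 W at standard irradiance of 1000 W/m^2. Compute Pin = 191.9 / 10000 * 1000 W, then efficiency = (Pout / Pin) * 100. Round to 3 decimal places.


First compute the input power:
  Pin = area_cm2 / 10000 * G = 191.9 / 10000 * 1000 = 19.19 W
Then compute efficiency:
  Efficiency = (Pout / Pin) * 100 = (5.47 / 19.19) * 100
  Efficiency = 28.504%

28.504


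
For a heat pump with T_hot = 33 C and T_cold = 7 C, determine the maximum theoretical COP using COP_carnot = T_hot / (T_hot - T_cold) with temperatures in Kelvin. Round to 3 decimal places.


Convert to Kelvin:
  T_hot = 33 + 273.15 = 306.15 K
  T_cold = 7 + 273.15 = 280.15 K
Apply Carnot COP formula:
  COP = T_hot_K / (T_hot_K - T_cold_K) = 306.15 / 26.0
  COP = 11.775

11.775


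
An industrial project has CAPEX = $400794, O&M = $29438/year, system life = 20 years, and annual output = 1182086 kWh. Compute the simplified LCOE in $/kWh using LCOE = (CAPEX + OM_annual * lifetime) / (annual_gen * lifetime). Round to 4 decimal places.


Total cost = CAPEX + OM * lifetime = 400794 + 29438 * 20 = 400794 + 588760 = 989554
Total generation = annual * lifetime = 1182086 * 20 = 23641720 kWh
LCOE = 989554 / 23641720
LCOE = 0.0419 $/kWh

0.0419


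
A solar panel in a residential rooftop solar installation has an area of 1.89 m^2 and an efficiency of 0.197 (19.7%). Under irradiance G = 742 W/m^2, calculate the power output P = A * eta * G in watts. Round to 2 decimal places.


Use the solar power formula P = A * eta * G.
Given: A = 1.89 m^2, eta = 0.197, G = 742 W/m^2
P = 1.89 * 0.197 * 742
P = 276.27 W

276.27


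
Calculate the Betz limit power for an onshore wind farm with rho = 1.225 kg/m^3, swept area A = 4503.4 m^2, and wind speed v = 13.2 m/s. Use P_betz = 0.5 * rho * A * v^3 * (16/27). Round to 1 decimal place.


The Betz coefficient Cp_max = 16/27 = 0.5926
v^3 = 13.2^3 = 2299.968
P_betz = 0.5 * rho * A * v^3 * Cp_max
P_betz = 0.5 * 1.225 * 4503.4 * 2299.968 * 0.5926
P_betz = 3759452.7 W

3759452.7


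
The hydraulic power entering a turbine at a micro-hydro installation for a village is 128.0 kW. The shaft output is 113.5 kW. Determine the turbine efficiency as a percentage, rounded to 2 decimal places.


Turbine efficiency = (output power / input power) * 100
eta = (113.5 / 128.0) * 100
eta = 88.67%

88.67


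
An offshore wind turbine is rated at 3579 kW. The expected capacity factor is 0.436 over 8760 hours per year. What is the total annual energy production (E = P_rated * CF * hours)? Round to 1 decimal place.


Annual energy = rated_kW * capacity_factor * hours_per_year
Given: P_rated = 3579 kW, CF = 0.436, hours = 8760
E = 3579 * 0.436 * 8760
E = 13669489.4 kWh

13669489.4


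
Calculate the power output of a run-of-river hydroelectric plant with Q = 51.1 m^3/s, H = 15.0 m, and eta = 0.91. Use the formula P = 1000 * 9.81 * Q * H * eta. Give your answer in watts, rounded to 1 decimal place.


Apply the hydropower formula P = rho * g * Q * H * eta
rho * g = 1000 * 9.81 = 9810.0
P = 9810.0 * 51.1 * 15.0 * 0.91
P = 6842622.2 W

6842622.2


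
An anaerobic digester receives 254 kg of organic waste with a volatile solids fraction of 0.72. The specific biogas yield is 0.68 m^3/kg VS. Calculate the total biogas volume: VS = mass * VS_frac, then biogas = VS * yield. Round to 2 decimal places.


Compute volatile solids:
  VS = mass * VS_fraction = 254 * 0.72 = 182.88 kg
Calculate biogas volume:
  Biogas = VS * specific_yield = 182.88 * 0.68
  Biogas = 124.36 m^3

124.36


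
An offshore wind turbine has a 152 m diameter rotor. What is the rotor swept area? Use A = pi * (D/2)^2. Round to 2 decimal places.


Compute the rotor radius:
  r = D / 2 = 152 / 2 = 76.0 m
Calculate swept area:
  A = pi * r^2 = pi * 76.0^2
  A = 18145.84 m^2

18145.84


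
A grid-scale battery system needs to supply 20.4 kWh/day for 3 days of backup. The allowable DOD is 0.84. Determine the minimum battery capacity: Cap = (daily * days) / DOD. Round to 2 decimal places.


Total energy needed = daily * days = 20.4 * 3 = 61.2 kWh
Account for depth of discharge:
  Cap = total_energy / DOD = 61.2 / 0.84
  Cap = 72.86 kWh

72.86


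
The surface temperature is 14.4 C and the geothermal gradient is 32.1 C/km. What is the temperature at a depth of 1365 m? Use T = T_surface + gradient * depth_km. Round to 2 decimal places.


Convert depth to km: 1365 / 1000 = 1.365 km
Temperature increase = gradient * depth_km = 32.1 * 1.365 = 43.82 C
Temperature at depth = T_surface + delta_T = 14.4 + 43.82
T = 58.22 C

58.22


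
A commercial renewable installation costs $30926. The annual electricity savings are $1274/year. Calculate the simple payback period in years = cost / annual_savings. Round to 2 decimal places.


Simple payback period = initial cost / annual savings
Payback = 30926 / 1274
Payback = 24.27 years

24.27


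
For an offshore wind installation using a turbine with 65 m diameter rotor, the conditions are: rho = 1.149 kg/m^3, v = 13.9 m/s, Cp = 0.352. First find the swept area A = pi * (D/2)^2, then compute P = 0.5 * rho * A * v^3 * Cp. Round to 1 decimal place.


Step 1 -- Compute swept area:
  A = pi * (D/2)^2 = pi * (65/2)^2 = 3318.31 m^2
Step 2 -- Apply wind power equation:
  P = 0.5 * rho * A * v^3 * Cp
  v^3 = 13.9^3 = 2685.619
  P = 0.5 * 1.149 * 3318.31 * 2685.619 * 0.352
  P = 1802161.4 W

1802161.4


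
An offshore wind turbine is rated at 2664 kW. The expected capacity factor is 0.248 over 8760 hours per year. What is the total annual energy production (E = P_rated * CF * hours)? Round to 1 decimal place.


Annual energy = rated_kW * capacity_factor * hours_per_year
Given: P_rated = 2664 kW, CF = 0.248, hours = 8760
E = 2664 * 0.248 * 8760
E = 5787486.7 kWh

5787486.7


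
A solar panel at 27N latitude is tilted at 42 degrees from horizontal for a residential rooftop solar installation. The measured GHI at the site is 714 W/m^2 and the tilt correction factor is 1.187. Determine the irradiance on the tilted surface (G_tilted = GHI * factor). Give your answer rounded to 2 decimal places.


Identify the given values:
  GHI = 714 W/m^2, tilt correction factor = 1.187
Apply the formula G_tilted = GHI * factor:
  G_tilted = 714 * 1.187
  G_tilted = 847.52 W/m^2

847.52


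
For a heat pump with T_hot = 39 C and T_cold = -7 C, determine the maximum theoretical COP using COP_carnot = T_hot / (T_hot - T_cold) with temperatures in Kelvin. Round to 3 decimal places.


Convert to Kelvin:
  T_hot = 39 + 273.15 = 312.15 K
  T_cold = -7 + 273.15 = 266.15 K
Apply Carnot COP formula:
  COP = T_hot_K / (T_hot_K - T_cold_K) = 312.15 / 46.0
  COP = 6.786

6.786


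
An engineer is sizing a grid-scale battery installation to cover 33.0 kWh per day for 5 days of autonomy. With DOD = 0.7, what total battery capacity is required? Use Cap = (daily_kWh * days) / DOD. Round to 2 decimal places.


Total energy needed = daily * days = 33.0 * 5 = 165.0 kWh
Account for depth of discharge:
  Cap = total_energy / DOD = 165.0 / 0.7
  Cap = 235.71 kWh

235.71


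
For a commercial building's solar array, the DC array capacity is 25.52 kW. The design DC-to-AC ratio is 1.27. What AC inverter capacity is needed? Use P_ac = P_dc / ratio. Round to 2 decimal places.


The inverter AC capacity is determined by the DC/AC ratio.
Given: P_dc = 25.52 kW, DC/AC ratio = 1.27
P_ac = P_dc / ratio = 25.52 / 1.27
P_ac = 20.09 kW

20.09


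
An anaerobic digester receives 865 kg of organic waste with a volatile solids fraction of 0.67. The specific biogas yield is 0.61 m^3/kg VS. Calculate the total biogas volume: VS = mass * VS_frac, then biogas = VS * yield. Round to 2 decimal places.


Compute volatile solids:
  VS = mass * VS_fraction = 865 * 0.67 = 579.55 kg
Calculate biogas volume:
  Biogas = VS * specific_yield = 579.55 * 0.61
  Biogas = 353.53 m^3

353.53


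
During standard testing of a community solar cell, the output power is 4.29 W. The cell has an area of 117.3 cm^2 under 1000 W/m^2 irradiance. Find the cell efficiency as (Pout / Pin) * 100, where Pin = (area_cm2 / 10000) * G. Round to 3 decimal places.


First compute the input power:
  Pin = area_cm2 / 10000 * G = 117.3 / 10000 * 1000 = 11.73 W
Then compute efficiency:
  Efficiency = (Pout / Pin) * 100 = (4.29 / 11.73) * 100
  Efficiency = 36.573%

36.573


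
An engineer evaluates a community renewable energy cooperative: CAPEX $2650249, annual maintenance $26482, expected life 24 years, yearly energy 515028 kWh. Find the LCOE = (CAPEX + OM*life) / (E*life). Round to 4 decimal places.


Total cost = CAPEX + OM * lifetime = 2650249 + 26482 * 24 = 2650249 + 635568 = 3285817
Total generation = annual * lifetime = 515028 * 24 = 12360672 kWh
LCOE = 3285817 / 12360672
LCOE = 0.2658 $/kWh

0.2658


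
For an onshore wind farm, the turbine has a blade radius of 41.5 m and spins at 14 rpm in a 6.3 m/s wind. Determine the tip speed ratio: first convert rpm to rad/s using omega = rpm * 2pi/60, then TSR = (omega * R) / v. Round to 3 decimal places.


Convert rotational speed to rad/s:
  omega = 14 * 2 * pi / 60 = 1.4661 rad/s
Compute tip speed:
  v_tip = omega * R = 1.4661 * 41.5 = 60.842 m/s
Tip speed ratio:
  TSR = v_tip / v_wind = 60.842 / 6.3 = 9.657

9.657


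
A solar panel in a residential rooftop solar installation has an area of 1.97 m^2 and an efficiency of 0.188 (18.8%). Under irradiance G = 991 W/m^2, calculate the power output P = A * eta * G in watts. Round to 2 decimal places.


Use the solar power formula P = A * eta * G.
Given: A = 1.97 m^2, eta = 0.188, G = 991 W/m^2
P = 1.97 * 0.188 * 991
P = 367.03 W

367.03


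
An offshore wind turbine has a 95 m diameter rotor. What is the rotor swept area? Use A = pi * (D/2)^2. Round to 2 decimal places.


Compute the rotor radius:
  r = D / 2 = 95 / 2 = 47.5 m
Calculate swept area:
  A = pi * r^2 = pi * 47.5^2
  A = 7088.22 m^2

7088.22


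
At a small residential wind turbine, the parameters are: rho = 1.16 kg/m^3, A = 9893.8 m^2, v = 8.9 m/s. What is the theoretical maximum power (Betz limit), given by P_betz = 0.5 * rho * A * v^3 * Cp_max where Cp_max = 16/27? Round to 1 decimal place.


The Betz coefficient Cp_max = 16/27 = 0.5926
v^3 = 8.9^3 = 704.969
P_betz = 0.5 * rho * A * v^3 * Cp_max
P_betz = 0.5 * 1.16 * 9893.8 * 704.969 * 0.5926
P_betz = 2397272.3 W

2397272.3


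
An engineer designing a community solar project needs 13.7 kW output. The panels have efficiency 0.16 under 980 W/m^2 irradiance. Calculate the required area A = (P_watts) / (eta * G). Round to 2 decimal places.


Convert target power to watts: P = 13.7 * 1000 = 13700.0 W
Compute denominator: eta * G = 0.16 * 980 = 156.8
Required area A = P / (eta * G) = 13700.0 / 156.8
A = 87.37 m^2

87.37


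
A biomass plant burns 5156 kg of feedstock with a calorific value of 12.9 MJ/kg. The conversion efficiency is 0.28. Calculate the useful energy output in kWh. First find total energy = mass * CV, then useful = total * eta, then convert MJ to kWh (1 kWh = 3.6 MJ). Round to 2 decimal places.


Total energy = mass * CV = 5156 * 12.9 = 66512.4 MJ
Useful energy = total * eta = 66512.4 * 0.28 = 18623.47 MJ
Convert to kWh: 18623.47 / 3.6
Useful energy = 5173.19 kWh

5173.19


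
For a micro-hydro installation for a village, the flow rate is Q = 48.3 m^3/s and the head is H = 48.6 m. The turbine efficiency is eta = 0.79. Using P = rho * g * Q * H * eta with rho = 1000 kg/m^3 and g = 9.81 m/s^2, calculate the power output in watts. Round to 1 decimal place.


Apply the hydropower formula P = rho * g * Q * H * eta
rho * g = 1000 * 9.81 = 9810.0
P = 9810.0 * 48.3 * 48.6 * 0.79
P = 18191960.3 W

18191960.3
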